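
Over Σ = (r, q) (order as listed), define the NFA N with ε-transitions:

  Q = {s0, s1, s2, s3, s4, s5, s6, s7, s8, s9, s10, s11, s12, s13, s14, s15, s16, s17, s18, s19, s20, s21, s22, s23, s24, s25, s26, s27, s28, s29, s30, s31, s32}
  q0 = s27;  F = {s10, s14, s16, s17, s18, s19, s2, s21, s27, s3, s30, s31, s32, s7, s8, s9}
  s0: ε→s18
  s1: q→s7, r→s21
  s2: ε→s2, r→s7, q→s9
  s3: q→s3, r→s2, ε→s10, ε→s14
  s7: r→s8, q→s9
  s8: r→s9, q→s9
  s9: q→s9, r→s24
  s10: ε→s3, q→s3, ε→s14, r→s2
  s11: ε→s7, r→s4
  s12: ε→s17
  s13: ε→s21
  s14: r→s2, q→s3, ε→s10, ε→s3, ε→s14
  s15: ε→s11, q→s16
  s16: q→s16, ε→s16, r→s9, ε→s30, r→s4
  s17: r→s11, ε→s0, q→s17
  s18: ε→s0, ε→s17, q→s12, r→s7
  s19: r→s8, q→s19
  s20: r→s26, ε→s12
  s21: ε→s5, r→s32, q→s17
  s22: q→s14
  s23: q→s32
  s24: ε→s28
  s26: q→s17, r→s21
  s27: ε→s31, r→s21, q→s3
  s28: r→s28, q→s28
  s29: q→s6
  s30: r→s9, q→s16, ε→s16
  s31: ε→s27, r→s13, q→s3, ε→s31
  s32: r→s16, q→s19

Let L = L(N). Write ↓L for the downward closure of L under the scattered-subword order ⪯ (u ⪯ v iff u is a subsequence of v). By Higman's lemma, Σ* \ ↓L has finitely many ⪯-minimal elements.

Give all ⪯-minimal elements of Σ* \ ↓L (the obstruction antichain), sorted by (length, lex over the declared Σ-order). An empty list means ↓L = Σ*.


|Q|=33, |F|=16, |δ|=70 (25 ε).
min D↑ (12 st, q0=0, F={11}): 0:r→1,q→2 1:r→3,q→4 2:r→5,q→2 3:r→6,q→7 4:r→8,q→4 5:r→8,q→9 6:r→9,q→6 7:r→10,q→7 8:r→10,q→9 9:r→11,q→9 10:r→9,q→9 11:r→11,q→11 (ε-aug+det+¬).
'qrqr': |S_i|=[24, 18, 8, 3, 2] end={s24,s28} rej; 4/4 single-dels accept.
'rrrrr': N↓-sim [24, 19, 11, 7, 4, 2] end={s24,s28} ∉↓L; 5/5 single-dels accept.
2 words, ⪯-incomp.

min(Σ*\↓L) = [qrqr, rrrrr].


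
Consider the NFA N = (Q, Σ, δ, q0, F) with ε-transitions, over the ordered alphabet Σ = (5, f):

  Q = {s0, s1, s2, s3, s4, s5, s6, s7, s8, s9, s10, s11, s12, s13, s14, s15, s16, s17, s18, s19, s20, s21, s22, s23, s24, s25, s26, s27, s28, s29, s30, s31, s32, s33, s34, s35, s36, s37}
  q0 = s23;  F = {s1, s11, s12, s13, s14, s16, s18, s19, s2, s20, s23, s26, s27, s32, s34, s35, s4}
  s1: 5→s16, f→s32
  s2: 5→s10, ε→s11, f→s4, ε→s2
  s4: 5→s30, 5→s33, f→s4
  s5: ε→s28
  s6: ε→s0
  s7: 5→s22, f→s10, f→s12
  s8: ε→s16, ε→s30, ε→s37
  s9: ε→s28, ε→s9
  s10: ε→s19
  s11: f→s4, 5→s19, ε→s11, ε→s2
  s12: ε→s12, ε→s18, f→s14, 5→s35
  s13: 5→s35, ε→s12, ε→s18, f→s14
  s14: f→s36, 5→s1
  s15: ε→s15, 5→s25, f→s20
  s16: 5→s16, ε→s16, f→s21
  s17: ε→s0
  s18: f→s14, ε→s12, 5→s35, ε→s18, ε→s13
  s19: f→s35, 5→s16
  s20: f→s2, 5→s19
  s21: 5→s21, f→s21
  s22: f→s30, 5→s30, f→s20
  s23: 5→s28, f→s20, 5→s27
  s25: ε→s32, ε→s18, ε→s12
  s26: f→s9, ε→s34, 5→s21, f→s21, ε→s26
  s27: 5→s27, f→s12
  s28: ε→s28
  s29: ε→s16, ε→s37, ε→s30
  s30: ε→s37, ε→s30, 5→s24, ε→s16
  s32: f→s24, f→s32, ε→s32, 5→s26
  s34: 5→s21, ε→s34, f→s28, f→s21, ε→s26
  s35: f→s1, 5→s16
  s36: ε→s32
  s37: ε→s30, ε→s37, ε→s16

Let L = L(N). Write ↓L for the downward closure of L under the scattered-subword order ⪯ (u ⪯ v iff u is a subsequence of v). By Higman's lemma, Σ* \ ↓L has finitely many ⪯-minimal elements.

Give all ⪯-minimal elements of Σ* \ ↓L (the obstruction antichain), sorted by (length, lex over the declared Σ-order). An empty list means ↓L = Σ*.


A = [f55f, fff5f, 5fff55].

|Q|=38, |F|=17, |δ|=91 (41 ε).
min D↑ (14 st, q0=0, F={12}): 0:5→1,f→2 1:5→1,f→3 2:5→4,f→5 3:5→6,f→7 4:5→8,f→6 5:5→4,f→9 6:5→8,f→10 7:5→10,f→11 8:5→8,f→12 9:5→8,f→9 10:5→8,f→11 11:5→13,f→11 12:5→12,f→12 13:5→12,f→12 [Hopcroft].
'f55f': run [26, 24, 15, 7, 3] end={s21,s28,s9} — reject; 4/4 single-dels accept.
'fff5f': run [26, 24, 20, 15, 10, 3] end={s21,s28,s9} — reject; 5/5 single-dels accept.
'5fff55': run [26, 21, 15, 11, 8, 5, 1] end={s21} rej; 6/6 deletions ∈↓L.
3 obstructions.


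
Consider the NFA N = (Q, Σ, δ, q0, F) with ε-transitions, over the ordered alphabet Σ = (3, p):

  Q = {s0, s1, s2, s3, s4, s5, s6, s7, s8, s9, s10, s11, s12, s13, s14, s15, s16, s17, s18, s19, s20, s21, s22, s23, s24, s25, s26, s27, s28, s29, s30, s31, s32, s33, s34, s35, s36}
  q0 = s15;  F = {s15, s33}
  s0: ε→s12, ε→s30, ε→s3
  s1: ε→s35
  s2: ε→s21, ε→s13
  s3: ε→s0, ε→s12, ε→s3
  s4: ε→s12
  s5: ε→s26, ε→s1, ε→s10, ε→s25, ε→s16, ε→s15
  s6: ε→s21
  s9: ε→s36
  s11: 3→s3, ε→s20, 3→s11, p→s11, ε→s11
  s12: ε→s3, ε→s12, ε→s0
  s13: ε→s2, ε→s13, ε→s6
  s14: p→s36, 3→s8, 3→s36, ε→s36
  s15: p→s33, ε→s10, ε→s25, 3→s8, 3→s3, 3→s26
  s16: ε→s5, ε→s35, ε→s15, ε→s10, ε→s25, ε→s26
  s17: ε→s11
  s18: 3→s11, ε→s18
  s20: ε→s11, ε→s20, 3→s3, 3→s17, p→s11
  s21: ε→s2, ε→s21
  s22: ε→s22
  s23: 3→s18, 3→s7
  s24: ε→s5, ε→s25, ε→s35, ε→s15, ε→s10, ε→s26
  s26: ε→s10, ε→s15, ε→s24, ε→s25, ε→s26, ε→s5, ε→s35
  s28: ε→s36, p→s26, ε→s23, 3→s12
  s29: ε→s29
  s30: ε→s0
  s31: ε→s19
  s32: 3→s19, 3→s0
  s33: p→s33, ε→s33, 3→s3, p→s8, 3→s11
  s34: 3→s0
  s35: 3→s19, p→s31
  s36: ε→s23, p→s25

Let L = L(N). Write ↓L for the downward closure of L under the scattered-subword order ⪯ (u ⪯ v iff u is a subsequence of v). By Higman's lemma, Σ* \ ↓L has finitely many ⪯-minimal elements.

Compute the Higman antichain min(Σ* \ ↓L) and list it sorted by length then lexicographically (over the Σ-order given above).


A = [p3].

|Q|=37, |F|=2, |δ|=90 (62 ε).
min D↑ (3 st, q0=0, F={2}): 0:3→0,p→1 1:3→2,p→1 2:3→2,p→2 (ε-aug+det+¬).
'p3': |S_i|=[20, 11, 7] end={s0,s11,s12,s17,s20,s3,s30} rej; 2/2 single-dels accept.
1 minimals (antichain).


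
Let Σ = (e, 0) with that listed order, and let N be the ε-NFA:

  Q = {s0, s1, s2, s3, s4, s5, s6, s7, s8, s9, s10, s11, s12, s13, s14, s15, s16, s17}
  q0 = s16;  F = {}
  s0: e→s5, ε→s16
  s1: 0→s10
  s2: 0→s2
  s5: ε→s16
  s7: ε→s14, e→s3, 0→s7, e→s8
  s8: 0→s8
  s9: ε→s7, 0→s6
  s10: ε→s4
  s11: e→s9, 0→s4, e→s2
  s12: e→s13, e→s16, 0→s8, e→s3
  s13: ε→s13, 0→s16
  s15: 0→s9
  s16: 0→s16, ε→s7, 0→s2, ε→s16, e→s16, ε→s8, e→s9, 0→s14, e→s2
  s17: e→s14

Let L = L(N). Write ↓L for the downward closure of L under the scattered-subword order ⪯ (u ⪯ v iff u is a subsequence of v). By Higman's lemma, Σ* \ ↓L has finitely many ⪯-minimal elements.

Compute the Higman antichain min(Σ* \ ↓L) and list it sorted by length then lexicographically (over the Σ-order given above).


|Q|=18, |F|=0, |δ|=33 (9 ε).
min D↑ (1 st, q0=0, F={0}): 0:e→0,0→0.
ε ∈ L(D↑) ⇒ ↓L = ∅.

A = [ε].


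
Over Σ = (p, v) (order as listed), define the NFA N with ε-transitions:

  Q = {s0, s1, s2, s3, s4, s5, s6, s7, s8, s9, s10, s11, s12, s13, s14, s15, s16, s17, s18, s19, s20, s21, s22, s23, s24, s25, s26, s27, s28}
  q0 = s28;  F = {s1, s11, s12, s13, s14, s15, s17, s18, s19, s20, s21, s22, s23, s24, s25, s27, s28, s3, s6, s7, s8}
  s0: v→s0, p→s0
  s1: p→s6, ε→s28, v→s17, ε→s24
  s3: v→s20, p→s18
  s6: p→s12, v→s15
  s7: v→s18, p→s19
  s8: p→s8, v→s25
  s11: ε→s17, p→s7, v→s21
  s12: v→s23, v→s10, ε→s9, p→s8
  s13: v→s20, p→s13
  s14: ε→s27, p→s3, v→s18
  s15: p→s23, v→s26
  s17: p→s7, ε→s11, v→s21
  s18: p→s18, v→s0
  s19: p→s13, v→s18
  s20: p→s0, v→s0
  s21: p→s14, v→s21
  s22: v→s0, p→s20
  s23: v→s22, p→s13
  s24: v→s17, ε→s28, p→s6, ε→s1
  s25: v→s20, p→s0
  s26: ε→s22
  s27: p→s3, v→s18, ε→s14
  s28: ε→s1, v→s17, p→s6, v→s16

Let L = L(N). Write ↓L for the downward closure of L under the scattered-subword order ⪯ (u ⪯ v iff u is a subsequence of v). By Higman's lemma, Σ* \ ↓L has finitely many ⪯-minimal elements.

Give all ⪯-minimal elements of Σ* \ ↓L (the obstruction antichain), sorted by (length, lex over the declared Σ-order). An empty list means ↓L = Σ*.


|Q|=29, |F|=21, |δ|=57 (11 ε).
min D↑ (18 st, q0=0, F={16}): 0:p→1,v→2 1:p→3,v→4 2:p→5,v→6 3:p→7,v→8 4:p→8,v→9 5:p→10,v→11 6:p→12,v→6 7:p→7,v→13 8:p→14,v→9 9:p→15,v→16 10:p→14,v→11 11:p→11,v→16 12:p→17,v→11 13:p→16,v→15 14:p→14,v→15 15:p→16,v→16 16:p→16,v→16 17:p→11,v→15.
'pvvv': |S_i|=[26, 19, 10, 4, 1] end={s0} rej; 4/4 del acc.
'vpvv': N↓-sim [26, 19, 11, 4, 1] end={s0} ∉↓L; 4/4 single-dels accept.
'pppvp': run [26, 19, 13, 6, 3, 1] end={s0} rej; 5/5 del acc.
'pvvpp': N↓-sim [26, 19, 10, 4, 2, 1] end={s0} rej; 5/5 single-dels accept.
'vvpppv': N↓-sim [26, 19, 9, 6, 4, 2, 1] end={s0} — reject; 6/6 deletions ∈↓L.
'vvppvp': run [26, 19, 9, 6, 4, 2, 1] end={s0} ∉↓L; 6/6 del acc.
6 obstructions.

A = [pvvv, vpvv, pppvp, pvvpp, vvpppv, vvppvp].


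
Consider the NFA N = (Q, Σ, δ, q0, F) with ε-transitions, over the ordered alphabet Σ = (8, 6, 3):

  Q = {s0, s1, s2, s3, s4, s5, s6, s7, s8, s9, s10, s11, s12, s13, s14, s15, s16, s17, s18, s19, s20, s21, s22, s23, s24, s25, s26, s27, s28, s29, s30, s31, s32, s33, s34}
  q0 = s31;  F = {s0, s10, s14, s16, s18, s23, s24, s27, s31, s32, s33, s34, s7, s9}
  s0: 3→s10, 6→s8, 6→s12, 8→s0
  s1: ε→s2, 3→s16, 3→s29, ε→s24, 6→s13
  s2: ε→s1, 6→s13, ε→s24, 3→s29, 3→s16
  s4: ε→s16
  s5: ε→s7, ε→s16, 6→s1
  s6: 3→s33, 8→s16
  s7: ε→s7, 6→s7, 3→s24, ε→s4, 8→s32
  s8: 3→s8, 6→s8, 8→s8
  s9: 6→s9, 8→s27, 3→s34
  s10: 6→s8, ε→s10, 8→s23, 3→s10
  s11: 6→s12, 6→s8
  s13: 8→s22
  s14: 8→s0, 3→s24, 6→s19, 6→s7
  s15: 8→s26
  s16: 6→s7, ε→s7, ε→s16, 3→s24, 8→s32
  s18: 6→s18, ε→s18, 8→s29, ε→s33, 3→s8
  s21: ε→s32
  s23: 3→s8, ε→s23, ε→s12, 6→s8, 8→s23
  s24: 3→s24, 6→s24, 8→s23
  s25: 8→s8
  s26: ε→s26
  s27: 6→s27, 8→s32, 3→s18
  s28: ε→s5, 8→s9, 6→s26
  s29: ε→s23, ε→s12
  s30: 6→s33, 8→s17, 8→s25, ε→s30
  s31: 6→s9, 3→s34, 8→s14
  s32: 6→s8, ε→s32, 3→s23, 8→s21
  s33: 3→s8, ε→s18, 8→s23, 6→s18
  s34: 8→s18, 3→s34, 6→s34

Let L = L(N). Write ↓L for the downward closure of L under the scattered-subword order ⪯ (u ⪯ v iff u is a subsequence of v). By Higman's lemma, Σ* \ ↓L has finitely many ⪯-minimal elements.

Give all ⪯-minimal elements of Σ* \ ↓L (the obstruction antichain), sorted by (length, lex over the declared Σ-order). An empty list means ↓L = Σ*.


min(Σ*\↓L) = [886, 383, 6833].

|Q|=35, |F|=14, |δ|=90 (24 ε).
min D↑ (13 st, q0=0, F={9}): 0:8→1,6→2,3→3 1:8→4,6→5,3→6 2:8→7,6→2,3→3 3:8→8,6→3,3→3 4:8→4,6→9,3→10 5:8→11,6→5,3→6 6:8→12,6→6,3→6 7:8→11,6→7,3→8 8:8→12,6→8,3→9 9:8→9,6→9,3→9 10:8→12,6→9,3→10 11:8→11,6→9,3→12 12:8→12,6→9,3→9.
'886': run [20, 17, 8, 2] end={s12,s8} ∉↓L; 3/3 deletions ∈↓L.
'383': |S_i|=[20, 9, 6, 1] end={s8} — reject; 3/3 single-dels accept.
'6833': |S_i|=[20, 16, 9, 6, 1] end={s8} — reject; 4/4 deletions ∈↓L.
3 words, ⪯-incomp.


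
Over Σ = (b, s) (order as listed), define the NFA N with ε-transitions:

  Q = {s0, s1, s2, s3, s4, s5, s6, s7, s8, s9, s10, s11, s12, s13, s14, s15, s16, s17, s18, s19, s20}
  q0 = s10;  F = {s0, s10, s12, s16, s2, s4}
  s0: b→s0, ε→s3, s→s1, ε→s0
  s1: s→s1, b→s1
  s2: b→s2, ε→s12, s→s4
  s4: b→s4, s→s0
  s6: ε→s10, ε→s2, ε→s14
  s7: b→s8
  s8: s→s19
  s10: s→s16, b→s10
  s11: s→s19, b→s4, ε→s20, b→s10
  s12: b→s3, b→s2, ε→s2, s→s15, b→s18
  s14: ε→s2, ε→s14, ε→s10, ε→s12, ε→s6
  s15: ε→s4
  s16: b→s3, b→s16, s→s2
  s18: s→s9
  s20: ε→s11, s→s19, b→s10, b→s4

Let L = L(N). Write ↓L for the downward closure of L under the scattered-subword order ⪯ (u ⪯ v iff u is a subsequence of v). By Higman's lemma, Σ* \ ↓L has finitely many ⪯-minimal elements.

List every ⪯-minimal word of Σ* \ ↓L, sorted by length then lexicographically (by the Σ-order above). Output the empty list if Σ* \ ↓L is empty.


|Q|=21, |F|=6, |δ|=41 (15 ε).
min D↑ (6 st, q0=0, F={5}): 0:b→0,s→1 1:b→1,s→2 2:b→2,s→3 3:b→3,s→4 4:b→4,s→5 5:b→5,s→5.
'sssss': run [11, 10, 9, 6, 3, 1] end={s1} rej; 5/5 single-dels accept.
1 obstructions.

Antichain: [sssss].


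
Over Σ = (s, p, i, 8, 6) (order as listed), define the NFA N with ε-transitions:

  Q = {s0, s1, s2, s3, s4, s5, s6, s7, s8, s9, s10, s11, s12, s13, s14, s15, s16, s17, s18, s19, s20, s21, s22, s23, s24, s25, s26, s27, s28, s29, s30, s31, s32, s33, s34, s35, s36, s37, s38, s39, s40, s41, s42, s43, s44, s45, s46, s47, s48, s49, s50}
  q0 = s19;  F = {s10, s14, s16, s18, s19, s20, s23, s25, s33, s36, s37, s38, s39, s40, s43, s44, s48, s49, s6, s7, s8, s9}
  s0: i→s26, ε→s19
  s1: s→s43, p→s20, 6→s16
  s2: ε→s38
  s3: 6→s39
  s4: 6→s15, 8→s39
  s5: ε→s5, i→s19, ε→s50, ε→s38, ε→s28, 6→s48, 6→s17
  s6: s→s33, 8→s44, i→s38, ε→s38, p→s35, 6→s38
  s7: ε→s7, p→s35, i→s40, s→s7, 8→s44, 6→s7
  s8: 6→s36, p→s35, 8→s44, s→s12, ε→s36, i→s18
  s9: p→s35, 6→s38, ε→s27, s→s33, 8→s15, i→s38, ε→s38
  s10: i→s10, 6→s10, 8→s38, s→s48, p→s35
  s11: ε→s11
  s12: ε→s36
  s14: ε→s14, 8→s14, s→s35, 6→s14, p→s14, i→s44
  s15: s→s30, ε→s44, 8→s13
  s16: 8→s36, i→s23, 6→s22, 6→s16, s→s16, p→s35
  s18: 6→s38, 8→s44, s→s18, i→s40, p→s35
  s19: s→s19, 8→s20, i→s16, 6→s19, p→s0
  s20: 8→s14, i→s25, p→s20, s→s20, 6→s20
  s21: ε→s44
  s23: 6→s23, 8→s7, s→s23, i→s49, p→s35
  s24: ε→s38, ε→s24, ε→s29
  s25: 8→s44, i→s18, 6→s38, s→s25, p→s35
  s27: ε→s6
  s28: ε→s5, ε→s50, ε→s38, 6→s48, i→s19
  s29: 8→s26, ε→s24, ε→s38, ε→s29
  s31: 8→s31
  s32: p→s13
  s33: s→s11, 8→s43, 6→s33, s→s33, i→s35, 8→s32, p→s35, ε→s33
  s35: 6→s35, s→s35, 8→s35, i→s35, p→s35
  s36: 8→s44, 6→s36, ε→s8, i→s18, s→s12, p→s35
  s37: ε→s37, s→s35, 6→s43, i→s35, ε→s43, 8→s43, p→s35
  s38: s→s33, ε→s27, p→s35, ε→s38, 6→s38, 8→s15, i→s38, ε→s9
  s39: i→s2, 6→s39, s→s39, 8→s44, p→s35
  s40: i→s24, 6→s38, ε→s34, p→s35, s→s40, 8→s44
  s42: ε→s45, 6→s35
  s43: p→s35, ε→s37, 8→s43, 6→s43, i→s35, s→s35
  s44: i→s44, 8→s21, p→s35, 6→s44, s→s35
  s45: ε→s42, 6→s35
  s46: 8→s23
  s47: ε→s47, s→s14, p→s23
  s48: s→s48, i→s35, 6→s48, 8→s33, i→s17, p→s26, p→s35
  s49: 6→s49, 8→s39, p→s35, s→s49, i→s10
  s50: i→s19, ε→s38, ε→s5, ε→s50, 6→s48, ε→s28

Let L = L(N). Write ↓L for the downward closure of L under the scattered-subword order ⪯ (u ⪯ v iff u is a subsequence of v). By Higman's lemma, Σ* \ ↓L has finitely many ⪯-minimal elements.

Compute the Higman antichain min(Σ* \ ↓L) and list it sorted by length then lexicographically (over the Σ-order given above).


Antichain: [ip, 88s, 8i6si, iiiisi].

|Q|=51, |F|=22, |δ|=186 (42 ε).
min D↑ (19 st, q0=0, F={3}): 0:s→0,p→0,i→1,8→2,6→0 1:s→1,p→3,i→4,8→5,6→1 2:s→2,p→2,i→6,8→7,6→2 3:s→3,p→3,i→3,8→3,6→3 4:s→4,p→3,i→8,8→9,6→4 5:s→5,p→3,i→10,8→11,6→5 6:s→6,p→3,i→10,8→11,6→12 7:s→3,p→7,i→11,8→7,6→7 8:s→8,p→3,i→13,8→14,6→8 9:s→9,p→3,i→15,8→11,6→9 10:s→10,p→3,i→15,8→11,6→12 11:s→3,p→3,i→11,8→11,6→11 12:s→16,p→3,i→12,8→11,6→12 13:s→17,p→3,i→13,8→12,6→13 14:s→14,p→3,i→12,8→11,6→14 15:s→15,p→3,i→12,8→11,6→12 16:s→16,p→3,i→3,8→18,6→16 17:s→17,p→3,i→3,8→16,6→17 18:s→3,p→3,i→3,8→18,6→18 [Hopcroft].
'ip': N↓-sim [39, 35, 3] end={s13,s26,s35} rej; 2/2 deletions ∈↓L.
'88s': run [39, 30, 11, 2] end={s30,s35} ∉↓L; 3/3 single-dels accept.
'8i6si': N↓-sim [39, 30, 23, 15, 8, 1] end={s35} ∉↓L; 5/5 deletions ∈↓L.
'iiiisi': N↓-sim [39, 35, 29, 26, 22, 11, 2] end={s17,s35} — reject; 6/6 del acc.
4 minimals (antichain).


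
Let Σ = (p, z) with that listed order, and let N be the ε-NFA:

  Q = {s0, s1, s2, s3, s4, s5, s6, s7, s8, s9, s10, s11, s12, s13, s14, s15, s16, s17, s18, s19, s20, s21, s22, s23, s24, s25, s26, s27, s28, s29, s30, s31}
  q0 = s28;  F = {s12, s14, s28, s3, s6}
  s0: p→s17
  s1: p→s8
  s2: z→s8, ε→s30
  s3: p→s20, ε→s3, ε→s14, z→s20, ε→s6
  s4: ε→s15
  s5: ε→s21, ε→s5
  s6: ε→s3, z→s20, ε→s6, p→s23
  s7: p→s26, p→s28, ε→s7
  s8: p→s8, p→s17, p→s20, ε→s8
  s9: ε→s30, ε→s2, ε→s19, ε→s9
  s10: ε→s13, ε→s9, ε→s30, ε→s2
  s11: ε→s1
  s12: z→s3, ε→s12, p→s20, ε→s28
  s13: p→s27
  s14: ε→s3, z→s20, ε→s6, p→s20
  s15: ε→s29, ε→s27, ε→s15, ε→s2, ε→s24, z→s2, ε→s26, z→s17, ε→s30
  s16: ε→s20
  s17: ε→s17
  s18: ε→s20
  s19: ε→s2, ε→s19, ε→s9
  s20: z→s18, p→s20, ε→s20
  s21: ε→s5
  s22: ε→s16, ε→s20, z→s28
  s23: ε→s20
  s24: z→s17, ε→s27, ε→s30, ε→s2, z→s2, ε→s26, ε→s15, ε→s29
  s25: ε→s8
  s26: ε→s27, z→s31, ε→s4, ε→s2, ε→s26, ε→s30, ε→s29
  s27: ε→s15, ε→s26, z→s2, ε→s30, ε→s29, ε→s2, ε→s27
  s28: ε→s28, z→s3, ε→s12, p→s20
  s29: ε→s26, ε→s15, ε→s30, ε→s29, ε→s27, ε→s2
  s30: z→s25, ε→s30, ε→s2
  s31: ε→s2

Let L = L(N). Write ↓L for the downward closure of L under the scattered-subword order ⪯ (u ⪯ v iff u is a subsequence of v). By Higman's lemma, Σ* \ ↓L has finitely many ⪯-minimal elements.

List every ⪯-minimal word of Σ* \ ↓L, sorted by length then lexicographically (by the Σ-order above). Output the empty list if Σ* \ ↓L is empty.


Antichain: [p, zz].

|Q|=32, |F|=5, |δ|=101 (72 ε).
min D↑ (3 st, q0=0, F={1}): 0:p→1,z→2 1:p→1,z→1 2:p→1,z→1 [Hopcroft].
'p': N↓-sim [8, 3] end={s18,s20,s23} rej; 1/1 del acc.
'zz': |S_i|=[8, 6, 2] end={s18,s20} — reject; 2/2 deletions ∈↓L.
2 minimals (antichain).


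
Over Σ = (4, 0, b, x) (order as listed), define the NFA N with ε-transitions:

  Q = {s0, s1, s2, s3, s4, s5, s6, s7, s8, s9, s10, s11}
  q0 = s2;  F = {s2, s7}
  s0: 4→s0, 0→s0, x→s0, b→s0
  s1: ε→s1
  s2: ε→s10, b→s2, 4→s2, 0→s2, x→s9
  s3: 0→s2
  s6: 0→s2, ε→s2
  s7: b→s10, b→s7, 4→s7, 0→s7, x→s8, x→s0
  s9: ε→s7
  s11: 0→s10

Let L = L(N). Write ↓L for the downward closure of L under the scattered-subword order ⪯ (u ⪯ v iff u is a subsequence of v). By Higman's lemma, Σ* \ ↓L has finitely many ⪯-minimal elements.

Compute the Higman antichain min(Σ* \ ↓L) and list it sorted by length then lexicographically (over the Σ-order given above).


|Q|=12, |F|=2, |δ|=21 (4 ε).
min D↑ (3 st, q0=0, F={2}): 0:4→0,0→0,b→0,x→1 1:4→1,0→1,b→1,x→2 2:4→2,0→2,b→2,x→2.
'xx': |S_i|=[6, 5, 2] end={s0,s8} — reject; 2/2 deletions ∈↓L.
1 obstructions.

A = [xx].


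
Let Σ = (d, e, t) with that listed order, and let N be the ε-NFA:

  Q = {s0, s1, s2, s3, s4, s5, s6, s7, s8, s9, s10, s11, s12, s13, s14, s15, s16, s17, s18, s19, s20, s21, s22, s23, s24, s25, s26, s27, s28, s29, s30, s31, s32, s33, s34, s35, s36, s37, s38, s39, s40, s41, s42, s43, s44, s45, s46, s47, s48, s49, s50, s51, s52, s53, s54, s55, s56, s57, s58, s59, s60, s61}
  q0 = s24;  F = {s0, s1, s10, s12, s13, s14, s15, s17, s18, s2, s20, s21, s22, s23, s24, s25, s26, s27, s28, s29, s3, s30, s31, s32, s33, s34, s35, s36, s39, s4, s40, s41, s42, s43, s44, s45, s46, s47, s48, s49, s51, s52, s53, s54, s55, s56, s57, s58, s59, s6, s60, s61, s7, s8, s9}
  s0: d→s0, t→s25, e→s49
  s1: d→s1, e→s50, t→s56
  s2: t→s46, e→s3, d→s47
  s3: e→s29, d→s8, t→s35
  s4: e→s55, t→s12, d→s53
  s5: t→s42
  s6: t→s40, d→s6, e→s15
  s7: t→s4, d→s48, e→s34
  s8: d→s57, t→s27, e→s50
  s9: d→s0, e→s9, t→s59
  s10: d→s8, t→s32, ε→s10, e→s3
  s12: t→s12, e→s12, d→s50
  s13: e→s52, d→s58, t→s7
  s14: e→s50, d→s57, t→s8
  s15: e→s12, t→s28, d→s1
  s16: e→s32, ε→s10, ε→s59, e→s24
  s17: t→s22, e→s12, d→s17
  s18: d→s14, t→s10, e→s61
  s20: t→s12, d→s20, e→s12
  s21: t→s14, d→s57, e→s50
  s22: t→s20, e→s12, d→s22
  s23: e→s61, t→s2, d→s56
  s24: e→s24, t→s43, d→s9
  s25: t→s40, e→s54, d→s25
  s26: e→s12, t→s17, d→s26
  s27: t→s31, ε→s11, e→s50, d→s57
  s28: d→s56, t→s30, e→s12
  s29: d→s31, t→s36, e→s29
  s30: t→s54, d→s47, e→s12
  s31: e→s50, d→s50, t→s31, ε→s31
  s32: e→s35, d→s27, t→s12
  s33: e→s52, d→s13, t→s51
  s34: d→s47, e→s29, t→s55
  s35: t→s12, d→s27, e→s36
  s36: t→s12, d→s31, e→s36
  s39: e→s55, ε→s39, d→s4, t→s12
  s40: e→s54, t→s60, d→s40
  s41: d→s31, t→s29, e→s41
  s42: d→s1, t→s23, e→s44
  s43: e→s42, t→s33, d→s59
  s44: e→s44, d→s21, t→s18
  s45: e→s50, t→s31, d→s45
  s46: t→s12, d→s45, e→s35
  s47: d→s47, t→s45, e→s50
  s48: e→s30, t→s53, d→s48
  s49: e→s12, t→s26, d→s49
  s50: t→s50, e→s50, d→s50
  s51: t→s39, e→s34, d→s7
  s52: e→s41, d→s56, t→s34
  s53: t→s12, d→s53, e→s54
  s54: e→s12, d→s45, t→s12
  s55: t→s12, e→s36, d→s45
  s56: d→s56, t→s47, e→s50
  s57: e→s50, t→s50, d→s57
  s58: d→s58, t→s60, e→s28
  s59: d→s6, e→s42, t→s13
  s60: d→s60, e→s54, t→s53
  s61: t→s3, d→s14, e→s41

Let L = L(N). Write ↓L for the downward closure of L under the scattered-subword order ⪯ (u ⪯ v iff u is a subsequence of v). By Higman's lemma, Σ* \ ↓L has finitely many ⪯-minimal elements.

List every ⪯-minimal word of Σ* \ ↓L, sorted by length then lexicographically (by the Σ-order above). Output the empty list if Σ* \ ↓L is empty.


|Q|=62, |F|=55, |δ|=177 (6 ε).
min D↑ (56 st, q0=0, F={23}): 0:d→1,e→0,t→2 1:d→3,e→1,t→4 2:d→4,e→5,t→6 3:d→3,e→7,t→8 4:d→9,e→5,t→10 5:d→11,e→12,t→13 6:d→10,e→14,t→15 7:d→7,e→16,t→17 8:d→8,e→18,t→19 9:d→9,e→20,t→19 10:d→21,e→14,t→22 11:d→11,e→23,t→24 12:d→25,e→12,t→26 13:d→24,e→27,t→28 14:d→24,e→29,t→30 15:d→22,e→30,t→31 16:d→23,e→16,t→16 17:d→17,e→16,t→32 18:d→33,e→16,t→16 19:d→19,e→18,t→34 20:d→11,e→16,t→35 21:d→21,e→35,t→34 22:d→36,e→30,t→37 23:d→23,e→23,t→23 24:d→24,e→23,t→38 25:d→39,e→23,t→40 26:d→40,e→27,t→41 27:d→40,e→29,t→42 28:d→38,e→42,t→43 29:d→44,e→29,t→45 30:d→38,e→45,t→46 31:d→37,e→46,t→16 32:d→32,e→16,t→47 33:d→33,e→23,t→44 34:d→34,e→18,t→48 35:d→24,e→16,t→49 36:d→36,e→49,t→48 37:d→48,e→46,t→16 38:d→38,e→23,t→33 39:d→39,e→23,t→23 40:d→39,e→23,t→50 41:d→50,e→42,t→51 42:d→50,e→45,t→52 43:d→33,e→52,t→16 44:d→23,e→23,t→44 45:d→44,e→45,t→53 46:d→33,e→53,t→16 47:d→47,e→16,t→54 48:d→48,e→18,t→16 49:d→38,e→16,t→18 50:d→39,e→23,t→55 51:d→55,e→52,t→16 52:d→55,e→53,t→16 53:d→44,e→53,t→16 54:d→54,e→16,t→16 55:d→39,e→23,t→44 (ε-aug+det+¬).
'tede': run [57, 53, 34, 12, 1] end={s50} ∉↓L; 4/4 deletions ∈↓L.
'ddeed': N↓-sim [57, 52, 30, 16, 2, 1] end={s50} ∉↓L; 5/5 single-dels accept.
'ddtetd': N↓-sim [57, 52, 30, 22, 5, 3, 1] end={s50} — reject; 6/6 del acc.
'teeddt': |S_i|=[57, 53, 34, 19, 8, 2, 1] end={s50} rej; 6/6 single-dels accept.
'tteedd': |S_i|=[57, 53, 43, 23, 6, 2, 1] end={s50} rej; 6/6 deletions ∈↓L.
'tttttd': |S_i|=[57, 53, 43, 30, 17, 3, 1] end={s50} — reject; 6/6 single-dels accept.
6 words, ⪯-incomp.

A = [tede, ddeed, ddtetd, teeddt, tteedd, tttttd].


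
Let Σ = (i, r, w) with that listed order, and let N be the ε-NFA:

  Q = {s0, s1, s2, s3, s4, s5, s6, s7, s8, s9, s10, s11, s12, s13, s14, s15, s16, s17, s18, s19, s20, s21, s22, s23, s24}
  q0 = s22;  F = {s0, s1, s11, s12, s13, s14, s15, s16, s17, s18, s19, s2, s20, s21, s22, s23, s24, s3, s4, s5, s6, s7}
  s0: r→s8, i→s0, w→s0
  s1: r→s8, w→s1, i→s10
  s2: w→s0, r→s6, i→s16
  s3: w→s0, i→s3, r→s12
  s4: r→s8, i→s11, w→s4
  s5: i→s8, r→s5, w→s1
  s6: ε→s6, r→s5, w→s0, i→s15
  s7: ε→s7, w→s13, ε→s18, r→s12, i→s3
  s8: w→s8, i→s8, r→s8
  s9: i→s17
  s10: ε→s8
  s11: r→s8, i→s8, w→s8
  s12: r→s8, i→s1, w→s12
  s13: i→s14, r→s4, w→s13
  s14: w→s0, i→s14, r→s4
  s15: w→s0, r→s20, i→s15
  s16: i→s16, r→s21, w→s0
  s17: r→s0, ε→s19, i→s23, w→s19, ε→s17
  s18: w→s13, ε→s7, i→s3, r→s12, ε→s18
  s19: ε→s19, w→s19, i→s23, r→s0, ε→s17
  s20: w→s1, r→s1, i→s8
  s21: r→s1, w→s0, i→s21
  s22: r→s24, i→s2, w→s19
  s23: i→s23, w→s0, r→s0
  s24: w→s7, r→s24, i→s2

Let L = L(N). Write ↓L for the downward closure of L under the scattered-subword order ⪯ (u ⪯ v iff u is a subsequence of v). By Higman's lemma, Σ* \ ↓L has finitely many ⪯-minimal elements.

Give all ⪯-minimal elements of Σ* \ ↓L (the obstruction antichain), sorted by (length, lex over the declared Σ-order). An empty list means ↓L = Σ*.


min(Σ*\↓L) = [iwr, wrr, irri, iirrr, rwrii, rwwriw].

|Q|=25, |F|=22, |δ|=80 (10 ε).
min D↑ (21 st, q0=0, F={12}): 0:i→1,r→2,w→3 1:i→4,r→5,w→6 2:i→1,r→2,w→7 3:i→8,r→6,w→3 4:i→4,r→9,w→6 5:i→10,r→11,w→6 6:i→6,r→12,w→6 7:i→13,r→14,w→15 8:i→8,r→6,w→6 9:i→9,r→16,w→6 10:i→10,r→17,w→6 11:i→12,r→11,w→16 12:i→12,r→12,w→12 13:i→13,r→14,w→6 14:i→16,r→12,w→14 15:i→18,r→19,w→15 16:i→12,r→12,w→16 17:i→12,r→16,w→16 18:i→18,r→19,w→6 19:i→20,r→12,w→19 20:i→12,r→12,w→12 (ε-aug+det+¬).
'iwr': N↓-sim [24, 17, 7, 1] end={s8} — reject; 3/3 single-dels accept.
'wrr': N↓-sim [24, 15, 7, 1] end={s8} — reject; 3/3 deletions ∈↓L.
'irri': run [24, 17, 12, 5, 2] end={s10,s8} — reject; 4/4 deletions ∈↓L.
'iirrr': |S_i|=[24, 17, 14, 9, 3, 1] end={s8} — reject; 5/5 deletions ∈↓L.
'rwrii': |S_i|=[24, 20, 12, 6, 4, 2] end={s10,s8} rej; 5/5 single-dels accept.
'rwwriw': N↓-sim [24, 20, 12, 9, 3, 2, 1] end={s8} — reject; 6/6 single-dels accept.
6 minimals (antichain).


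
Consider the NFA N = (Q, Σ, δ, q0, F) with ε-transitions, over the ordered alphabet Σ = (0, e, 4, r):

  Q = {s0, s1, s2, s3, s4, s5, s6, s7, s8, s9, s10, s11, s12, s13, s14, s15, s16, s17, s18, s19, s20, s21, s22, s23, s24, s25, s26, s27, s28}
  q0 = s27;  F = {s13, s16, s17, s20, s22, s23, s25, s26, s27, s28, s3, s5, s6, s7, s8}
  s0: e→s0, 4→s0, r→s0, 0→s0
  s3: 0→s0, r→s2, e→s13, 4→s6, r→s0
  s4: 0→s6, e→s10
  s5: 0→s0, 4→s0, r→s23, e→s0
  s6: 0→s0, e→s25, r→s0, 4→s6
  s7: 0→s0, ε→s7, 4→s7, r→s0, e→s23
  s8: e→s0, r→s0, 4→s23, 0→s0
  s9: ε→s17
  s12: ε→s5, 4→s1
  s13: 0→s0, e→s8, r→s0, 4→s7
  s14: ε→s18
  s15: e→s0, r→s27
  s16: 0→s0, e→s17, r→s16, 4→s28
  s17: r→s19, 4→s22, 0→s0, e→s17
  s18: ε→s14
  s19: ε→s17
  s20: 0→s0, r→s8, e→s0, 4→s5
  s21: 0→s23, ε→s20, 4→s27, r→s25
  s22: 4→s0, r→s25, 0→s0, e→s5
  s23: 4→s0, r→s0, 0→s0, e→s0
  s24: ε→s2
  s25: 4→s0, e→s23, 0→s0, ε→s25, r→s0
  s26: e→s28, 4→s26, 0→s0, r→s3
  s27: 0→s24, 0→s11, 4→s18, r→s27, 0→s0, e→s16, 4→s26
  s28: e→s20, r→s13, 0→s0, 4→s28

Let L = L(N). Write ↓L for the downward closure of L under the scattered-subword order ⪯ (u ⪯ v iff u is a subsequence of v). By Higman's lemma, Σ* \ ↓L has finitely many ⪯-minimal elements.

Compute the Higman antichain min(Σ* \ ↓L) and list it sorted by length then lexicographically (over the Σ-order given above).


A = [0, 4rr, ee44, e4ee, 4eee, 4r4e4].

|Q|=29, |F|=15, |δ|=85 (9 ε).
min D↑ (16 st, q0=0, F={1}): 0:0→1,e→2,4→3,r→0 1:0→1,e→1,4→1,r→1 2:0→1,e→4,4→5,r→2 3:0→1,e→5,4→3,r→6 4:0→1,e→4,4→7,r→4 5:0→1,e→8,4→5,r→9 6:0→1,e→9,4→10,r→1 7:0→1,e→11,4→1,r→12 8:0→1,e→1,4→11,r→13 9:0→1,e→13,4→14,r→1 10:0→1,e→12,4→10,r→1 11:0→1,e→1,4→1,r→15 12:0→1,e→15,4→1,r→1 13:0→1,e→1,4→15,r→1 14:0→1,e→15,4→14,r→1 15:0→1,e→1,4→1,r→1 (ε-aug+det+¬).
'0': run [22, 4] end={s0,s11,s2,s24} ∉↓L; 1/1 del acc.
'4rr': |S_i|=[22, 16, 9, 2] end={s0,s2} ∉↓L; 3/3 single-dels accept.
'ee44': |S_i|=[22, 13, 9, 5, 1] end={s0} ∉↓L; 4/4 deletions ∈↓L.
'e4ee': |S_i|=[22, 13, 10, 5, 1] end={s0} rej; 4/4 deletions ∈↓L.
'4eee': run [22, 16, 9, 5, 1] end={s0} rej; 4/4 del acc.
'4r4e4': |S_i|=[22, 16, 9, 5, 3, 1] end={s0} — reject; 5/5 del acc.
6 obstructions.


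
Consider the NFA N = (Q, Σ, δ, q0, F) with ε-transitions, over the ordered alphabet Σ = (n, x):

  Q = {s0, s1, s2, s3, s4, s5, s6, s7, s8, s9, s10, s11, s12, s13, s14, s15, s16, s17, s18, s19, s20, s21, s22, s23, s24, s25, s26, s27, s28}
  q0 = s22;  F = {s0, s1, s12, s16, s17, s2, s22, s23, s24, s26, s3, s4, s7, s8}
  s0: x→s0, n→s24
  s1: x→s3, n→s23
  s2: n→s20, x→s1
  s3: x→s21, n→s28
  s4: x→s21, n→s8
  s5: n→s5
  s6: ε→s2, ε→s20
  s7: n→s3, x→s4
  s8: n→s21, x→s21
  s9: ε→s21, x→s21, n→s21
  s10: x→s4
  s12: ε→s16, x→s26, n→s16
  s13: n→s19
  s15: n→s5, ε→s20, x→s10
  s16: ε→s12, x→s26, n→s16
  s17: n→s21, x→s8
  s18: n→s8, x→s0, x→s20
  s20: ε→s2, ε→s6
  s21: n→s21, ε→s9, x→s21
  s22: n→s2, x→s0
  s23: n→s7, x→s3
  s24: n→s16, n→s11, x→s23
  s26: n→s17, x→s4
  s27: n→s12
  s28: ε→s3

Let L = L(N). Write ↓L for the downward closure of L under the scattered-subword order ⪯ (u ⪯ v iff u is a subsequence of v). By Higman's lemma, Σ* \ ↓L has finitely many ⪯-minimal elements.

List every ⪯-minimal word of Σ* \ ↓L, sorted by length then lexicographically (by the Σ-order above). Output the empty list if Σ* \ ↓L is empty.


A = [nxxx, nxnnnx, xnnxnn, xnxnnx].

|Q|=29, |F|=14, |δ|=52 (10 ε).
min D↑ (14 st, q0=0, F={9}): 0:n→1,x→2 1:n→1,x→3 2:n→4,x→2 3:n→5,x→6 4:n→7,x→5 5:n→8,x→6 6:n→6,x→9 7:n→7,x→10 8:n→6,x→11 9:n→9,x→9 10:n→12,x→11 11:n→13,x→9 12:n→9,x→13 13:n→9,x→9 (ε-aug+det+¬).
'nxxx': run [20, 18, 11, 6, 2] end={s21,s9} — reject; 4/4 del acc.
'nxnnnx': run [20, 18, 11, 9, 7, 5, 2] end={s21,s9} ∉↓L; 6/6 del acc.
'xnnxnn': run [20, 16, 14, 12, 6, 4, 2] end={s21,s9} rej; 6/6 deletions ∈↓L.
'xnxnnx': N↓-sim [20, 16, 14, 10, 8, 5, 2] end={s21,s9} rej; 6/6 del acc.
4 words, ⪯-incomp.


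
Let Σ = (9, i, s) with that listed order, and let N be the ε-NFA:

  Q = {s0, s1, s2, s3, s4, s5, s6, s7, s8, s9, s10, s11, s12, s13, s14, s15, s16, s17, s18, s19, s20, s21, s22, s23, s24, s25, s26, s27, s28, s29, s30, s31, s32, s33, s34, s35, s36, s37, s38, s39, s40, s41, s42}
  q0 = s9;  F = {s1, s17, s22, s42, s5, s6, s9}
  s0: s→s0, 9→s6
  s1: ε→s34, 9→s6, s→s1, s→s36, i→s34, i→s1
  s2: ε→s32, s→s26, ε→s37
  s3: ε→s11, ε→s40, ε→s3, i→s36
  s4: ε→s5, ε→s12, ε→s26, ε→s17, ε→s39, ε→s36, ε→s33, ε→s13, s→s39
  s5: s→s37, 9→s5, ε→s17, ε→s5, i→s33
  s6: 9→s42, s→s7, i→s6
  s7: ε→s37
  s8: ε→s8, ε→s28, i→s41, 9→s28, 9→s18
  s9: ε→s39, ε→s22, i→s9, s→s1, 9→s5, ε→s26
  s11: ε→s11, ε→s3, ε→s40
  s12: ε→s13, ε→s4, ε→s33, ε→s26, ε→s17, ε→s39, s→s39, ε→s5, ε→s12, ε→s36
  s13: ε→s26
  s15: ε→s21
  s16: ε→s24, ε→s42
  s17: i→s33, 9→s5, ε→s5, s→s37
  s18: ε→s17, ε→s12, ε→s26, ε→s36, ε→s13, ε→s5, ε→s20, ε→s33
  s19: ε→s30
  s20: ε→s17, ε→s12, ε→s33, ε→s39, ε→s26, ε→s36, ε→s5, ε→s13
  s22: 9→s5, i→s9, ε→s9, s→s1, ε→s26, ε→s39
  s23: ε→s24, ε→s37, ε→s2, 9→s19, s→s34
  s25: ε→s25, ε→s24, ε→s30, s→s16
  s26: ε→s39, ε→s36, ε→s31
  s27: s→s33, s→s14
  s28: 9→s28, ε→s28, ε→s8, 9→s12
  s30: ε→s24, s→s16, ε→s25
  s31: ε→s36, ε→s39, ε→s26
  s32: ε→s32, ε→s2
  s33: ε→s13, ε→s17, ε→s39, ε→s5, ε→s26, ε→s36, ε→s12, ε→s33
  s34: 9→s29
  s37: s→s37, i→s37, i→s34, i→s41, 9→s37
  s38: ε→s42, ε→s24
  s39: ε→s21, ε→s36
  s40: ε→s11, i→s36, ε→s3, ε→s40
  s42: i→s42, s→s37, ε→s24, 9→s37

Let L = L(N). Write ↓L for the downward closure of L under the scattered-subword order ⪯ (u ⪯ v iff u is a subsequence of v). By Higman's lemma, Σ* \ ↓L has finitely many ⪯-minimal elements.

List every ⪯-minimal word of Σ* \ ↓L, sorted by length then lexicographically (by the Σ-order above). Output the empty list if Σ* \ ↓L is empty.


Antichain: [9s, s999].

|Q|=43, |F|=7, |δ|=140 (93 ε).
min D↑ (6 st, q0=0, F={3}): 0:9→1,i→0,s→2 1:9→1,i→1,s→3 2:9→4,i→2,s→2 3:9→3,i→3,s→3 4:9→5,i→4,s→3 5:9→3,i→5,s→3 (ε-aug+det+¬).
'9s': run [22, 19, 8] end={s21,s29,s34,s36,s37,s39,s41,s7} rej; 2/2 deletions ∈↓L.
's999': run [22, 12, 8, 6, 4] end={s29,s34,s37,s41} rej; 4/4 del acc.
2 obstructions.


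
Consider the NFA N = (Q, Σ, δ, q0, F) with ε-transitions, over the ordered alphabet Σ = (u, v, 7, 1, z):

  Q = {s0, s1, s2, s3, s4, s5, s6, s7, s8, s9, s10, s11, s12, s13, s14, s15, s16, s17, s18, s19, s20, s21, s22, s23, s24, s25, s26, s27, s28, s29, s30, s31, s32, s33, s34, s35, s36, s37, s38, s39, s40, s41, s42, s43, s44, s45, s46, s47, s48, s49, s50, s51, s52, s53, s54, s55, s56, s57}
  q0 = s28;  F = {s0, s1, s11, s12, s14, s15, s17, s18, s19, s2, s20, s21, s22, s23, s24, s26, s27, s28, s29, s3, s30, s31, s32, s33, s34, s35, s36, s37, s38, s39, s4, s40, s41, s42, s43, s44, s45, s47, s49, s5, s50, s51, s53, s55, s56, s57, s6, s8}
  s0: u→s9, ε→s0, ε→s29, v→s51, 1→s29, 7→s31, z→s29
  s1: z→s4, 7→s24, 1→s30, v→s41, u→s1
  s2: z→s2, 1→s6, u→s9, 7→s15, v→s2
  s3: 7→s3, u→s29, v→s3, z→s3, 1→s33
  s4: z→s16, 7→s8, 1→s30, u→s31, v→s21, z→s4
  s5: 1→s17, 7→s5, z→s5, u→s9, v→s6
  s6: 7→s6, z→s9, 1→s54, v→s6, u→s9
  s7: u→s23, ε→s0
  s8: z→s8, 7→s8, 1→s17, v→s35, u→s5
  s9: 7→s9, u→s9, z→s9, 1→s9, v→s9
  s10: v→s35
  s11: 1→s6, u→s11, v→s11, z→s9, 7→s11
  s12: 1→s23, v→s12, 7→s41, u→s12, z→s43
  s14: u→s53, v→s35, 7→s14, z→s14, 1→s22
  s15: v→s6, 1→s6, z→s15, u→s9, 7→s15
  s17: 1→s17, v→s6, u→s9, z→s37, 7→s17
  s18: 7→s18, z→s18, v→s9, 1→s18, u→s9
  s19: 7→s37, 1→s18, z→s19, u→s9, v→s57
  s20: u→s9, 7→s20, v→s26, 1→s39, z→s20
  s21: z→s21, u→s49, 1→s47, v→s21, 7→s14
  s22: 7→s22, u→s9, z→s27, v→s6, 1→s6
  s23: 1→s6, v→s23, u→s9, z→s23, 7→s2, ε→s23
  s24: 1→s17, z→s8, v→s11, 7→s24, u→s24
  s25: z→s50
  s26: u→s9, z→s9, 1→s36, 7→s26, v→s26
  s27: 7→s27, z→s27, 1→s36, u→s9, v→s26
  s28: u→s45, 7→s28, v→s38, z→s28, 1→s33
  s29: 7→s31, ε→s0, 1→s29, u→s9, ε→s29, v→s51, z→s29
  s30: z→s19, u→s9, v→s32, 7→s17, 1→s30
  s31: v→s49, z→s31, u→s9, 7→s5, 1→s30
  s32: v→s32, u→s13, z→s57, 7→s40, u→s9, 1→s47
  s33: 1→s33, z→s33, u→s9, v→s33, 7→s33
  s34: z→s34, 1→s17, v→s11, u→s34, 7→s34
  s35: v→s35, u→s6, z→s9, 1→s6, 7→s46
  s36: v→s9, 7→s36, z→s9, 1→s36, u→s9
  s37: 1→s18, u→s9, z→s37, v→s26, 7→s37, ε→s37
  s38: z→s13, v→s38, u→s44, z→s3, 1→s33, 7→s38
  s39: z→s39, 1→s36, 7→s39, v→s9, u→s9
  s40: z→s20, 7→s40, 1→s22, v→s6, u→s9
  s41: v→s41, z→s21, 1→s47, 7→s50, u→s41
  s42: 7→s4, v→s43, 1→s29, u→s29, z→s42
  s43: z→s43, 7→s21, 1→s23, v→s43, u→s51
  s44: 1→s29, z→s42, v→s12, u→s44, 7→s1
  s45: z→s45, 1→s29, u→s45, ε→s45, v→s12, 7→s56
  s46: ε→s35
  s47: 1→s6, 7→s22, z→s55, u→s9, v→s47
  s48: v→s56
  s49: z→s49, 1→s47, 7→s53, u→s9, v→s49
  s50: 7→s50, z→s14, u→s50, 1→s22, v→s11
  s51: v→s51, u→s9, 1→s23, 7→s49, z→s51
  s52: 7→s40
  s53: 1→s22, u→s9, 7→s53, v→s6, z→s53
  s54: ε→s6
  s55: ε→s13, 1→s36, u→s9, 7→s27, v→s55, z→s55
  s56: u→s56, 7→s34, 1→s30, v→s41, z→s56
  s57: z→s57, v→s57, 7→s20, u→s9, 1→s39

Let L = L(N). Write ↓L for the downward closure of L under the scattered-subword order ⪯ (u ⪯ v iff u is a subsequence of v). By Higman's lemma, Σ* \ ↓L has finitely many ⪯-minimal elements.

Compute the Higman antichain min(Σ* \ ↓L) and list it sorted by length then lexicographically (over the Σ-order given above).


|Q|=58, |F|=48, |δ|=264 (11 ε).
min D↑ (48 st, q0=0, F={9}): 0:u→1,v→2,7→0,1→3,z→0 1:u→1,v→4,7→5,1→6,z→1 2:u→7,v→2,7→2,1→3,z→8 3:u→9,v→3,7→3,1→3,z→3 4:u→4,v→4,7→10,1→11,z→12 5:u→5,v→10,7→13,1→14,z→5 6:u→9,v→15,7→16,1→6,z→6 7:u→7,v→4,7→17,1→6,z→18 8:u→6,v→8,7→8,1→3,z→8 9:u→9,v→9,7→9,1→9,z→9 10:u→10,v→10,7→19,1→20,z→21 11:u→9,v→11,7→22,1→23,z→11 12:u→15,v→12,7→21,1→11,z→12 13:u→13,v→24,7→13,1→25,z→13 14:u→9,v→26,7→25,1→14,z→27 15:u→9,v→15,7→28,1→11,z→15 16:u→9,v→28,7→29,1→14,z→16 17:u→17,v→10,7→30,1→14,z→31 18:u→6,v→12,7→31,1→6,z→18 19:u→19,v→24,7→19,1→32,z→33 20:u→9,v→20,7→32,1→23,z→34 21:u→28,v→21,7→33,1→20,z→21 22:u→9,v→22,7→35,1→23,z→22 23:u→9,v→23,7→23,1→23,z→9 24:u→24,v→24,7→24,1→23,z→9 25:u→9,v→23,7→25,1→25,z→36 26:u→9,v→26,7→37,1→20,z→38 27:u→9,v→38,7→36,1→39,z→27 28:u→9,v→28,7→40,1→20,z→28 29:u→9,v→23,7→29,1→25,z→29 30:u→30,v→24,7→30,1→25,z→41 31:u→16,v→21,7→41,1→14,z→31 32:u→9,v→23,7→32,1→23,z→42 33:u→40,v→43,7→33,1→32,z→33 34:u→9,v→34,7→42,1→44,z→34 35:u→9,v→23,7→35,1→23,z→35 36:u→9,v→45,7→36,1→39,z→36 37:u→9,v→23,7→37,1→32,z→46 38:u→9,v→38,7→46,1→47,z→38 39:u→9,v→9,7→39,1→39,z→39 40:u→9,v→23,7→40,1→32,z→40 41:u→29,v→43,7→41,1→25,z→41 42:u→9,v→45,7→42,1→44,z→42 43:u→23,v→43,7→43,1→23,z→9 44:u→9,v→9,7→44,1→44,z→9 45:u→9,v→45,7→45,1→44,z→9 46:u→9,v→45,7→46,1→47,z→46 47:u→9,v→9,7→47,1→44,z→47.
'1u': |S_i|=[53, 31, 2] end={s13,s9} — reject; 2/2 single-dels accept.
'vzuu': N↓-sim [53, 49, 41, 30, 2] end={s13,s9} rej; 4/4 single-dels accept.
'uv11z': run [53, 49, 30, 14, 4, 1] end={s9} — reject; 5/5 single-dels accept.
'u77vz': run [53, 49, 40, 24, 8, 1] end={s9} rej; 5/5 single-dels accept.
'u71z1v': |S_i|=[53, 49, 40, 20, 12, 4, 1] end={s9} rej; 6/6 deletions ∈↓L.
5 minimals (antichain).

Antichain: [1u, vzuu, uv11z, u77vz, u71z1v].


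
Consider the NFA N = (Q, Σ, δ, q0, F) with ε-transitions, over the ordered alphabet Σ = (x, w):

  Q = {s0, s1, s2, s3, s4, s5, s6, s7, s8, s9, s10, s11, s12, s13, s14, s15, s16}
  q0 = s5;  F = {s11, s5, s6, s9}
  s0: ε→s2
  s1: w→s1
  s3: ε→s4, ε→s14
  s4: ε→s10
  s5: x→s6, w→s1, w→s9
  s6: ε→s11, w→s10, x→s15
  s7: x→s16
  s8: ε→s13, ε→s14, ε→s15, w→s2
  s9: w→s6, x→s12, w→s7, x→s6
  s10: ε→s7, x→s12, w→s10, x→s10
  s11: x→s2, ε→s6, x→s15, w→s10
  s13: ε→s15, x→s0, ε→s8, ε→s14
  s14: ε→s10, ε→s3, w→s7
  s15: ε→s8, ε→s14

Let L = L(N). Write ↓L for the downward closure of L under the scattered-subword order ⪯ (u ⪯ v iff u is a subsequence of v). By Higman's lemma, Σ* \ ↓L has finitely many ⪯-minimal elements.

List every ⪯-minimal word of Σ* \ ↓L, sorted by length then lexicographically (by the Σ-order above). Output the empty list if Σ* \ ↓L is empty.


|Q|=17, |F|=4, |δ|=37 (17 ε).
min D↑ (4 st, q0=0, F={3}): 0:x→1,w→2 1:x→3,w→3 2:x→1,w→1 3:x→3,w→3 (ε-aug+det+¬).
'xx': N↓-sim [17, 14, 12] end={s0,s10,s12,s13,s14,s15,s16,s2,s3,s4,s7,s8} — reject; 2/2 del acc.
'xw': |S_i|=[17, 14, 5] end={s10,s12,s16,s2,s7} rej; 2/2 del acc.
'wwx': |S_i|=[17, 16, 15, 12] end={s0,s10,s12,s13,s14,s15,s16,s2,s3,s4,s7,s8} — reject; 3/3 deletions ∈↓L.
'www': run [17, 16, 15, 6] end={s1,s10,s12,s16,s2,s7} ∉↓L; 3/3 single-dels accept.
4 words, ⪯-incomp.

Antichain: [xx, xw, wwx, www].
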